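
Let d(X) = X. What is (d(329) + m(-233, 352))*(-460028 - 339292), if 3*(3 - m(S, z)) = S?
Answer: -327454760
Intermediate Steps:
m(S, z) = 3 - S/3
(d(329) + m(-233, 352))*(-460028 - 339292) = (329 + (3 - ⅓*(-233)))*(-460028 - 339292) = (329 + (3 + 233/3))*(-799320) = (329 + 242/3)*(-799320) = (1229/3)*(-799320) = -327454760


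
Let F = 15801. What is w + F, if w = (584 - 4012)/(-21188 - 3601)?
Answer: 391694417/24789 ≈ 15801.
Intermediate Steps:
w = 3428/24789 (w = -3428/(-24789) = -3428*(-1/24789) = 3428/24789 ≈ 0.13829)
w + F = 3428/24789 + 15801 = 391694417/24789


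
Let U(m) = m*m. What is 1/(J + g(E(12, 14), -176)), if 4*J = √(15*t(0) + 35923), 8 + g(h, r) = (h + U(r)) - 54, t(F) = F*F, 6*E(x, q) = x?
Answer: 494656/15292748973 - 4*√35923/15292748973 ≈ 3.2296e-5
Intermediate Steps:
E(x, q) = x/6
U(m) = m²
t(F) = F²
g(h, r) = -62 + h + r² (g(h, r) = -8 + ((h + r²) - 54) = -8 + (-54 + h + r²) = -62 + h + r²)
J = √35923/4 (J = √(15*0² + 35923)/4 = √(15*0 + 35923)/4 = √(0 + 35923)/4 = √35923/4 ≈ 47.383)
1/(J + g(E(12, 14), -176)) = 1/(√35923/4 + (-62 + (⅙)*12 + (-176)²)) = 1/(√35923/4 + (-62 + 2 + 30976)) = 1/(√35923/4 + 30916) = 1/(30916 + √35923/4)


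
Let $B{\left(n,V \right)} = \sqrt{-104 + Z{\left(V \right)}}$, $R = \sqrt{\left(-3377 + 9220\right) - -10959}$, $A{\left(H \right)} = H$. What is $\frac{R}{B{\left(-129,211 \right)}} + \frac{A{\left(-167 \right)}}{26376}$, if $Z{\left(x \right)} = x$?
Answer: $- \frac{167}{26376} + \frac{\sqrt{1797814}}{107} \approx 12.525$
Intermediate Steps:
$R = \sqrt{16802}$ ($R = \sqrt{5843 + 10959} = \sqrt{16802} \approx 129.62$)
$B{\left(n,V \right)} = \sqrt{-104 + V}$
$\frac{R}{B{\left(-129,211 \right)}} + \frac{A{\left(-167 \right)}}{26376} = \frac{\sqrt{16802}}{\sqrt{-104 + 211}} - \frac{167}{26376} = \frac{\sqrt{16802}}{\sqrt{107}} - \frac{167}{26376} = \sqrt{16802} \frac{\sqrt{107}}{107} - \frac{167}{26376} = \frac{\sqrt{1797814}}{107} - \frac{167}{26376} = - \frac{167}{26376} + \frac{\sqrt{1797814}}{107}$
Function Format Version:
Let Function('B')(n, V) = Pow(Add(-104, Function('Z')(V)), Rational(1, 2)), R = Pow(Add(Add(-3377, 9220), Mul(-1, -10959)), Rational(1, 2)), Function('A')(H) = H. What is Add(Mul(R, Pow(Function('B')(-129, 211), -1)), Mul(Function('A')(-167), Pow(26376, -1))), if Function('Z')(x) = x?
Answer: Add(Rational(-167, 26376), Mul(Rational(1, 107), Pow(1797814, Rational(1, 2)))) ≈ 12.525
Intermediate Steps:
R = Pow(16802, Rational(1, 2)) (R = Pow(Add(5843, 10959), Rational(1, 2)) = Pow(16802, Rational(1, 2)) ≈ 129.62)
Function('B')(n, V) = Pow(Add(-104, V), Rational(1, 2))
Add(Mul(R, Pow(Function('B')(-129, 211), -1)), Mul(Function('A')(-167), Pow(26376, -1))) = Add(Mul(Pow(16802, Rational(1, 2)), Pow(Pow(Add(-104, 211), Rational(1, 2)), -1)), Mul(-167, Pow(26376, -1))) = Add(Mul(Pow(16802, Rational(1, 2)), Pow(Pow(107, Rational(1, 2)), -1)), Mul(-167, Rational(1, 26376))) = Add(Mul(Pow(16802, Rational(1, 2)), Mul(Rational(1, 107), Pow(107, Rational(1, 2)))), Rational(-167, 26376)) = Add(Mul(Rational(1, 107), Pow(1797814, Rational(1, 2))), Rational(-167, 26376)) = Add(Rational(-167, 26376), Mul(Rational(1, 107), Pow(1797814, Rational(1, 2))))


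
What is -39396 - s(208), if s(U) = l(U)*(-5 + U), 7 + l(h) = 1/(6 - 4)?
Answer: -76153/2 ≈ -38077.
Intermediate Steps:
l(h) = -13/2 (l(h) = -7 + 1/(6 - 4) = -7 + 1/2 = -7 + ½ = -13/2)
s(U) = 65/2 - 13*U/2 (s(U) = -13*(-5 + U)/2 = 65/2 - 13*U/2)
-39396 - s(208) = -39396 - (65/2 - 13/2*208) = -39396 - (65/2 - 1352) = -39396 - 1*(-2639/2) = -39396 + 2639/2 = -76153/2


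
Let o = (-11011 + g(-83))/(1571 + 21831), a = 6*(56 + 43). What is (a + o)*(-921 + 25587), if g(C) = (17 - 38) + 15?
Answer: 171302545743/11701 ≈ 1.4640e+7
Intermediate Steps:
g(C) = -6 (g(C) = -21 + 15 = -6)
a = 594 (a = 6*99 = 594)
o = -11017/23402 (o = (-11011 - 6)/(1571 + 21831) = -11017/23402 ≈ -0.47077)
(a + o)*(-921 + 25587) = (594 - 11017/23402)*(-921 + 25587) = (13889771/23402)*24666 = 171302545743/11701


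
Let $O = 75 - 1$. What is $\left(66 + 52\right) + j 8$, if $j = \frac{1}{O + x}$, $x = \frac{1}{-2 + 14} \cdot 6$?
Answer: $\frac{17598}{149} \approx 118.11$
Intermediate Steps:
$x = \frac{1}{2}$ ($x = \frac{1}{12} \cdot 6 = \frac{1}{2} \approx 0.5$)
$O = 74$
$j = \frac{2}{149}$ ($j = \frac{1}{74 + \frac{1}{2}} = \frac{1}{\frac{149}{2}} = \frac{2}{149} \approx 0.013423$)
$\left(66 + 52\right) + j 8 = \left(66 + 52\right) + \frac{2}{149} \cdot 8 = 118 + \frac{16}{149} = \frac{17598}{149}$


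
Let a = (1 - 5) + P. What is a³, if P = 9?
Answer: 125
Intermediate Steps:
a = 5 (a = (1 - 5) + 9 = -4 + 9 = 5)
a³ = 5³ = 125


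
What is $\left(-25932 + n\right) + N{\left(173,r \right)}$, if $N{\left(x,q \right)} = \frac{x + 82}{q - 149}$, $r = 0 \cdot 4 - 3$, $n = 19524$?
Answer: $- \frac{974271}{152} \approx -6409.7$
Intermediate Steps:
$r = -3$ ($r = 0 - 3 = -3$)
$N{\left(x,q \right)} = \frac{82 + x}{-149 + q}$
$\left(-25932 + n\right) + N{\left(173,r \right)} = \left(-25932 + 19524\right) + \frac{82 + 173}{-149 - 3} = -6408 + \frac{1}{-152} \cdot 255 = -6408 - \frac{255}{152} = - \frac{974271}{152}$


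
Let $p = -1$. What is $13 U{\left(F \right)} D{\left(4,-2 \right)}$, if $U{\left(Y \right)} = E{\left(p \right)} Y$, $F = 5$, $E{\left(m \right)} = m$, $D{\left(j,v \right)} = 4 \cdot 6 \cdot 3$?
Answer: $-4680$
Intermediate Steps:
$D{\left(j,v \right)} = 72$ ($D{\left(j,v \right)} = 24 \cdot 3 = 72$)
$U{\left(Y \right)} = - Y$
$13 U{\left(F \right)} D{\left(4,-2 \right)} = 13 \left(\left(-1\right) 5\right) 72 = 13 \left(-5\right) 72 = \left(-65\right) 72 = -4680$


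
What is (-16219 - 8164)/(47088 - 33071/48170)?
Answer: -1174529110/2268195889 ≈ -0.51783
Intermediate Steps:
(-16219 - 8164)/(47088 - 33071/48170) = -24383/(47088 - 33071*1/48170) = -24383/(47088 - 33071/48170) = -24383/2268195889/48170 = -24383*48170/2268195889 = -1174529110/2268195889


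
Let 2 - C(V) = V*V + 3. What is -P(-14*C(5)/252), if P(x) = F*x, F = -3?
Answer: 13/3 ≈ 4.3333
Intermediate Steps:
C(V) = -1 - V**2 (C(V) = 2 - (V*V + 3) = 2 - (V**2 + 3) = 2 - (3 + V**2) = 2 + (-3 - V**2) = -1 - V**2)
P(x) = -3*x
-P(-14*C(5)/252) = -(-3)*-14*(-1 - 1*5**2)/252 = -(-3)*-14*(-1 - 1*25)*(1/252) = -(-3)*-14*(-1 - 25)*(1/252) = -(-3)*-14*(-26)*(1/252) = -(-3)*364*(1/252) = -(-3)*13/9 = -1*(-13/3) = 13/3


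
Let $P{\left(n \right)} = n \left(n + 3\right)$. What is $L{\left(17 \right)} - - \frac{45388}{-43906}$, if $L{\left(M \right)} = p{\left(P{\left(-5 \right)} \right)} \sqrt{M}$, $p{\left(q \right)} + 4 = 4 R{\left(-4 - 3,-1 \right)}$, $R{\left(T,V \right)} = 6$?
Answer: $- \frac{22694}{21953} + 20 \sqrt{17} \approx 81.428$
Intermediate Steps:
$P{\left(n \right)} = n \left(3 + n\right)$
$p{\left(q \right)} = 20$ ($p{\left(q \right)} = -4 + 4 \cdot 6 = -4 + 24 = 20$)
$L{\left(M \right)} = 20 \sqrt{M}$
$L{\left(17 \right)} - - \frac{45388}{-43906} = 20 \sqrt{17} - - \frac{45388}{-43906} = 20 \sqrt{17} - \left(-45388\right) \left(- \frac{1}{43906}\right) = 20 \sqrt{17} - \frac{22694}{21953} = - \frac{22694}{21953} + 20 \sqrt{17}$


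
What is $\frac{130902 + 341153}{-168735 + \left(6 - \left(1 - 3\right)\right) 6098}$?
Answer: $- \frac{472055}{119951} \approx -3.9354$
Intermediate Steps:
$\frac{130902 + 341153}{-168735 + \left(6 - \left(1 - 3\right)\right) 6098} = \frac{472055}{-168735 + \left(6 - \left(1 - 3\right)\right) 6098} = \frac{472055}{-168735 + \left(6 - -2\right) 6098} = \frac{472055}{-168735 + \left(6 + 2\right) 6098} = \frac{472055}{-168735 + 8 \cdot 6098} = \frac{472055}{-168735 + 48784} = \frac{472055}{-119951} = 472055 \left(- \frac{1}{119951}\right) = - \frac{472055}{119951}$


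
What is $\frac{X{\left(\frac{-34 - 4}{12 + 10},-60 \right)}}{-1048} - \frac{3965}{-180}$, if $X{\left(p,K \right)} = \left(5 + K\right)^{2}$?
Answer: $\frac{180541}{9432} \approx 19.141$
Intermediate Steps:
$\frac{X{\left(\frac{-34 - 4}{12 + 10},-60 \right)}}{-1048} - \frac{3965}{-180} = \frac{\left(5 - 60\right)^{2}}{-1048} - \frac{3965}{-180} = \left(-55\right)^{2} \left(- \frac{1}{1048}\right) - - \frac{793}{36} = 3025 \left(- \frac{1}{1048}\right) + \frac{793}{36} = - \frac{3025}{1048} + \frac{793}{36} = \frac{180541}{9432}$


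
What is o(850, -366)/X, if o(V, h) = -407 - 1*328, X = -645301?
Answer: 735/645301 ≈ 0.0011390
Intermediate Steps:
o(V, h) = -735 (o(V, h) = -407 - 328 = -735)
o(850, -366)/X = -735/(-645301) = -735*(-1/645301) = 735/645301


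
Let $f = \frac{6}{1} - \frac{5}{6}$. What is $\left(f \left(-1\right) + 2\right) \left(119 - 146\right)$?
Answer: $\frac{171}{2} \approx 85.5$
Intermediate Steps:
$f = \frac{31}{6}$ ($f = 6 \cdot 1 - \frac{5}{6} = 6 - \frac{5}{6} = \frac{31}{6} \approx 5.1667$)
$\left(f \left(-1\right) + 2\right) \left(119 - 146\right) = \left(\frac{31}{6} \left(-1\right) + 2\right) \left(119 - 146\right) = \left(- \frac{31}{6} + 2\right) \left(-27\right) = \left(- \frac{19}{6}\right) \left(-27\right) = \frac{171}{2}$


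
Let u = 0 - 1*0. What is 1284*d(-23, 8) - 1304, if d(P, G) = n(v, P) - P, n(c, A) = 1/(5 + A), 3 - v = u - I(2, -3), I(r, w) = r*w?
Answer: 84470/3 ≈ 28157.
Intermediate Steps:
u = 0 (u = 0 + 0 = 0)
v = -3 (v = 3 - (0 - 2*(-3)) = 3 - (0 - 1*(-6)) = 3 - (0 + 6) = 3 - 1*6 = 3 - 6 = -3)
d(P, G) = 1/(5 + P) - P
1284*d(-23, 8) - 1304 = 1284*((1 - 1*(-23)*(5 - 23))/(5 - 23)) - 1304 = 1284*((1 - 1*(-23)*(-18))/(-18)) - 1304 = 1284*(-(1 - 414)/18) - 1304 = 1284*(-1/18*(-413)) - 1304 = 1284*(413/18) - 1304 = 88382/3 - 1304 = 84470/3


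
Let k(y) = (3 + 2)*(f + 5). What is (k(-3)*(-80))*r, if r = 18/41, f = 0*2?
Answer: -36000/41 ≈ -878.05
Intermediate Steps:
f = 0
r = 18/41 (r = 18*(1/41) = 18/41 ≈ 0.43902)
k(y) = 25 (k(y) = (3 + 2)*(0 + 5) = 5*5 = 25)
(k(-3)*(-80))*r = (25*(-80))*(18/41) = -2000*18/41 = -36000/41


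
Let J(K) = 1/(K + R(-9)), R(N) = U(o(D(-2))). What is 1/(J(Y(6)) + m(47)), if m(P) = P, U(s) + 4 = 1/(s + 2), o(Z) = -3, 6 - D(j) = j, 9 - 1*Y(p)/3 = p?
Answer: 4/189 ≈ 0.021164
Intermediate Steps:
Y(p) = 27 - 3*p
D(j) = 6 - j
U(s) = -4 + 1/(2 + s) (U(s) = -4 + 1/(s + 2) = -4 + 1/(2 + s))
R(N) = -5 (R(N) = (-7 - 4*(-3))/(2 - 3) = (-7 + 12)/(-1) = -1*5 = -5)
J(K) = 1/(-5 + K) (J(K) = 1/(K - 5) = 1/(-5 + K))
1/(J(Y(6)) + m(47)) = 1/(1/(-5 + (27 - 3*6)) + 47) = 1/(1/(-5 + (27 - 18)) + 47) = 1/(1/(-5 + 9) + 47) = 1/(1/4 + 47) = 1/(¼ + 47) = 1/(189/4) = 4/189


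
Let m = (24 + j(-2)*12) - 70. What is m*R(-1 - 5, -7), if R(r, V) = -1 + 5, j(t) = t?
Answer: -280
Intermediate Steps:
R(r, V) = 4
m = -70 (m = (24 - 2*12) - 70 = (24 - 24) - 70 = 0 - 70 = -70)
m*R(-1 - 5, -7) = -70*4 = -280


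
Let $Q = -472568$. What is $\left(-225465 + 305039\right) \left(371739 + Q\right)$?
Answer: $-8023366846$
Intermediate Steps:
$\left(-225465 + 305039\right) \left(371739 + Q\right) = \left(-225465 + 305039\right) \left(371739 - 472568\right) = 79574 \left(-100829\right) = -8023366846$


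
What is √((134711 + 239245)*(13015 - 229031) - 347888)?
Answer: 4*I*√5048801699 ≈ 2.8422e+5*I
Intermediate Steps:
√((134711 + 239245)*(13015 - 229031) - 347888) = √(373956*(-216016) - 347888) = √(-80780479296 - 347888) = √(-80780827184) = 4*I*√5048801699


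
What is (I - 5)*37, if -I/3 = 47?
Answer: -5402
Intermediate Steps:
I = -141 (I = -3*47 = -141)
(I - 5)*37 = (-141 - 5)*37 = -146*37 = -5402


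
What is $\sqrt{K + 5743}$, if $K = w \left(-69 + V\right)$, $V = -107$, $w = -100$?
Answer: $\sqrt{23343} \approx 152.78$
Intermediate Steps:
$K = 17600$ ($K = - 100 \left(-69 - 107\right) = \left(-100\right) \left(-176\right) = 17600$)
$\sqrt{K + 5743} = \sqrt{17600 + 5743} = \sqrt{23343}$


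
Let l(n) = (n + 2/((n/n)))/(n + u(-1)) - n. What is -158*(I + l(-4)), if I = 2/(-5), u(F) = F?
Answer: -632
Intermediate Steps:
l(n) = -n + (2 + n)/(-1 + n) (l(n) = (n + 2/((n/n)))/(n - 1) - n = (n + 2/1)/(-1 + n) - n = (n + 2*1)/(-1 + n) - n = (n + 2)/(-1 + n) - n = (2 + n)/(-1 + n) - n = -n + (2 + n)/(-1 + n))
I = -⅖ (I = 2*(-⅕) = -⅖ ≈ -0.40000)
-158*(I + l(-4)) = -158*(-⅖ + (2 - 1*(-4)² + 2*(-4))/(-1 - 4)) = -158*(-⅖ + (2 - 1*16 - 8)/(-5)) = -158*(-⅖ - (2 - 16 - 8)/5) = -158*(-⅖ - ⅕*(-22)) = -158*(-⅖ + 22/5) = -158*4 = -632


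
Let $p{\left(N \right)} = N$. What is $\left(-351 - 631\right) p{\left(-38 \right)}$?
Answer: $37316$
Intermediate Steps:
$\left(-351 - 631\right) p{\left(-38 \right)} = \left(-351 - 631\right) \left(-38\right) = \left(-982\right) \left(-38\right) = 37316$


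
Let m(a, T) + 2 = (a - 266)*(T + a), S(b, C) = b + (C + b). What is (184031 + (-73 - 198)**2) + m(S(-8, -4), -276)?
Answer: 342126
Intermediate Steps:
S(b, C) = C + 2*b
m(a, T) = -2 + (-266 + a)*(T + a) (m(a, T) = -2 + (a - 266)*(T + a) = -2 + (-266 + a)*(T + a))
(184031 + (-73 - 198)**2) + m(S(-8, -4), -276) = (184031 + (-73 - 198)**2) + (-2 + (-4 + 2*(-8))**2 - 266*(-276) - 266*(-4 + 2*(-8)) - 276*(-4 + 2*(-8))) = (184031 + (-271)**2) + (-2 + (-4 - 16)**2 + 73416 - 266*(-4 - 16) - 276*(-4 - 16)) = (184031 + 73441) + (-2 + (-20)**2 + 73416 - 266*(-20) - 276*(-20)) = 257472 + (-2 + 400 + 73416 + 5320 + 5520) = 257472 + 84654 = 342126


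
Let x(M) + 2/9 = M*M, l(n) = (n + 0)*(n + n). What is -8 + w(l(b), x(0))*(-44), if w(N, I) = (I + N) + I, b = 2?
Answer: -3064/9 ≈ -340.44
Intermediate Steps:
l(n) = 2*n**2 (l(n) = n*(2*n) = 2*n**2)
x(M) = -2/9 + M**2 (x(M) = -2/9 + M*M = -2/9 + M**2)
w(N, I) = N + 2*I
-8 + w(l(b), x(0))*(-44) = -8 + (2*2**2 + 2*(-2/9 + 0**2))*(-44) = -8 + (2*4 + 2*(-2/9 + 0))*(-44) = -8 + (8 + 2*(-2/9))*(-44) = -8 + (8 - 4/9)*(-44) = -8 + (68/9)*(-44) = -8 - 2992/9 = -3064/9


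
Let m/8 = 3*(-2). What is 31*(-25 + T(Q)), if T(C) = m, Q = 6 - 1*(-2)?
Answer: -2263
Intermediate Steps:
Q = 8 (Q = 6 + 2 = 8)
m = -48 (m = 8*(3*(-2)) = 8*(-6) = -48)
T(C) = -48
31*(-25 + T(Q)) = 31*(-25 - 48) = 31*(-73) = -2263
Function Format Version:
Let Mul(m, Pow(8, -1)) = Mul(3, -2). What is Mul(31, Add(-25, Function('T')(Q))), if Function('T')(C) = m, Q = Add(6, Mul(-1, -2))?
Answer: -2263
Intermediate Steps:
Q = 8 (Q = Add(6, 2) = 8)
m = -48 (m = Mul(8, Mul(3, -2)) = Mul(8, -6) = -48)
Function('T')(C) = -48
Mul(31, Add(-25, Function('T')(Q))) = Mul(31, Add(-25, -48)) = Mul(31, -73) = -2263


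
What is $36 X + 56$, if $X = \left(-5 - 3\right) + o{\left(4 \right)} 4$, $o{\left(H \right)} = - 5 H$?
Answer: $-3112$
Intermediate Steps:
$X = -88$ ($X = \left(-5 - 3\right) + \left(-5\right) 4 \cdot 4 = \left(-5 - 3\right) - 80 = -8 - 80 = -88$)
$36 X + 56 = 36 \left(-88\right) + 56 = -3168 + 56 = -3112$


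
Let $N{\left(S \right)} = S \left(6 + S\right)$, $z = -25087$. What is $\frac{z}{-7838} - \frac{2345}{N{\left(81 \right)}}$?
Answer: $\frac{158407979}{55234386} \approx 2.8679$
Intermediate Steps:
$\frac{z}{-7838} - \frac{2345}{N{\left(81 \right)}} = - \frac{25087}{-7838} - \frac{2345}{81 \left(6 + 81\right)} = \left(-25087\right) \left(- \frac{1}{7838}\right) - \frac{2345}{81 \cdot 87} = \frac{25087}{7838} - \frac{2345}{7047} = \frac{158407979}{55234386}$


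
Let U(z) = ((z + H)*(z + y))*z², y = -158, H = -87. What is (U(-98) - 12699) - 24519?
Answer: 454808222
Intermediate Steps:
U(z) = z²*(-158 + z)*(-87 + z) (U(z) = ((z - 87)*(z - 158))*z² = ((-87 + z)*(-158 + z))*z² = ((-158 + z)*(-87 + z))*z² = z²*(-158 + z)*(-87 + z))
(U(-98) - 12699) - 24519 = ((-98)²*(13746 + (-98)² - 245*(-98)) - 12699) - 24519 = (9604*(13746 + 9604 + 24010) - 12699) - 24519 = (9604*47360 - 12699) - 24519 = (454845440 - 12699) - 24519 = 454832741 - 24519 = 454808222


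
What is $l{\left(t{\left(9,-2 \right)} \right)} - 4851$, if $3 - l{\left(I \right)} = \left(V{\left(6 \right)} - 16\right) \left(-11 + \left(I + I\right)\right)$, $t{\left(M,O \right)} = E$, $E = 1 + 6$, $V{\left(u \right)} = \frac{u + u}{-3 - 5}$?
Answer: $- \frac{9591}{2} \approx -4795.5$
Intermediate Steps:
$V{\left(u \right)} = - \frac{u}{4}$ ($V{\left(u \right)} = \frac{2 u}{-8} = 2 u \left(- \frac{1}{8}\right) = - \frac{u}{4}$)
$E = 7$
$t{\left(M,O \right)} = 7$
$l{\left(I \right)} = - \frac{379}{2} + 35 I$ ($l{\left(I \right)} = 3 - \left(\left(- \frac{1}{4}\right) 6 - 16\right) \left(-11 + \left(I + I\right)\right) = 3 - \left(- \frac{3}{2} - 16\right) \left(-11 + 2 I\right) = 3 - - \frac{35 \left(-11 + 2 I\right)}{2} = 3 - \left(\frac{385}{2} - 35 I\right) = 3 + \left(- \frac{385}{2} + 35 I\right) = - \frac{379}{2} + 35 I$)
$l{\left(t{\left(9,-2 \right)} \right)} - 4851 = \left(- \frac{379}{2} + 35 \cdot 7\right) - 4851 = \left(- \frac{379}{2} + 245\right) - 4851 = \frac{111}{2} - 4851 = - \frac{9591}{2}$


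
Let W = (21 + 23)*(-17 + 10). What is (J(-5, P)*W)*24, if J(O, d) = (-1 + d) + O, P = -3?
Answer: 66528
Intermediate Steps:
J(O, d) = -1 + O + d
W = -308 (W = 44*(-7) = -308)
(J(-5, P)*W)*24 = ((-1 - 5 - 3)*(-308))*24 = -9*(-308)*24 = 2772*24 = 66528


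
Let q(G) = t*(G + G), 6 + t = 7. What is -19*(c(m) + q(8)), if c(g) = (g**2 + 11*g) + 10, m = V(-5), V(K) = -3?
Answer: -38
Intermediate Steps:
t = 1 (t = -6 + 7 = 1)
q(G) = 2*G (q(G) = 1*(G + G) = 1*(2*G) = 2*G)
m = -3
c(g) = 10 + g**2 + 11*g
-19*(c(m) + q(8)) = -19*((10 + (-3)**2 + 11*(-3)) + 2*8) = -19*((10 + 9 - 33) + 16) = -19*(-14 + 16) = -19*2 = -38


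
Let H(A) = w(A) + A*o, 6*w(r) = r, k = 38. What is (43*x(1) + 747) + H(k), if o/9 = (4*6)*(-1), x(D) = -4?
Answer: -22880/3 ≈ -7626.7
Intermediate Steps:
w(r) = r/6
o = -216 (o = 9*((4*6)*(-1)) = 9*(24*(-1)) = 9*(-24) = -216)
H(A) = -1295*A/6 (H(A) = A/6 + A*(-216) = A/6 - 216*A = -1295*A/6)
(43*x(1) + 747) + H(k) = (43*(-4) + 747) - 1295/6*38 = (-172 + 747) - 24605/3 = 575 - 24605/3 = -22880/3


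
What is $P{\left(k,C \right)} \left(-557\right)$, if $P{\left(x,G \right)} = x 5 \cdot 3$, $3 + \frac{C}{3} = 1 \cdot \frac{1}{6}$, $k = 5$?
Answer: $-41775$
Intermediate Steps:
$C = - \frac{17}{2}$ ($C = -9 + 3 \cdot 1 \cdot \frac{1}{6} = -9 + 3 \cdot \frac{1}{6} = -9 + \frac{1}{2} = - \frac{17}{2} \approx -8.5$)
$P{\left(x,G \right)} = 15 x$ ($P{\left(x,G \right)} = 5 x 3 = 15 x$)
$P{\left(k,C \right)} \left(-557\right) = 15 \cdot 5 \left(-557\right) = 75 \left(-557\right) = -41775$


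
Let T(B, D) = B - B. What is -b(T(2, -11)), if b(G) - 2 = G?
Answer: -2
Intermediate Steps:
T(B, D) = 0
b(G) = 2 + G
-b(T(2, -11)) = -(2 + 0) = -1*2 = -2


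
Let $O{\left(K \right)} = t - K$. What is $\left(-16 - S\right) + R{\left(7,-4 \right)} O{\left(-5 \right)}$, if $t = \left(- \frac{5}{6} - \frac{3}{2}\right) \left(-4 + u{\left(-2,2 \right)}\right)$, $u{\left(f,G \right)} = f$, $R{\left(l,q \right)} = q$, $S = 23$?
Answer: $-115$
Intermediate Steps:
$t = 14$ ($t = \left(- \frac{5}{6} - \frac{3}{2}\right) \left(-4 - 2\right) = \left(\left(-5\right) \frac{1}{6} - \frac{3}{2}\right) \left(-6\right) = \left(- \frac{5}{6} - \frac{3}{2}\right) \left(-6\right) = \left(- \frac{7}{3}\right) \left(-6\right) = 14$)
$O{\left(K \right)} = 14 - K$
$\left(-16 - S\right) + R{\left(7,-4 \right)} O{\left(-5 \right)} = \left(-16 - 23\right) - 4 \left(14 - -5\right) = \left(-16 - 23\right) - 4 \left(14 + 5\right) = -39 - 76 = -115$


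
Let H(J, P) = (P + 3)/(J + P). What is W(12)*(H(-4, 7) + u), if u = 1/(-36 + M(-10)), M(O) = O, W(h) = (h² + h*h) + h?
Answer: 22850/23 ≈ 993.48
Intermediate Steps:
H(J, P) = (3 + P)/(J + P)
W(h) = h + 2*h² (W(h) = (h² + h²) + h = 2*h² + h = h + 2*h²)
u = -1/46 (u = 1/(-36 - 10) = 1/(-46) = -1/46 ≈ -0.021739)
W(12)*(H(-4, 7) + u) = (12*(1 + 2*12))*((3 + 7)/(-4 + 7) - 1/46) = (12*(1 + 24))*(10/3 - 1/46) = (12*25)*((⅓)*10 - 1/46) = 300*(10/3 - 1/46) = 300*(457/138) = 22850/23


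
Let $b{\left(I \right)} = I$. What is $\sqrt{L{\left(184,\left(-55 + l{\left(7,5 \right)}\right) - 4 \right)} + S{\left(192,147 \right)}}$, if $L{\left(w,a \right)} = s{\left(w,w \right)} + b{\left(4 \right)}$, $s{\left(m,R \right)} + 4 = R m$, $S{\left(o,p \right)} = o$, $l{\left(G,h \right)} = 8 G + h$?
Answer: $16 \sqrt{133} \approx 184.52$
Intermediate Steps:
$l{\left(G,h \right)} = h + 8 G$
$s{\left(m,R \right)} = -4 + R m$
$L{\left(w,a \right)} = w^{2}$ ($L{\left(w,a \right)} = \left(-4 + w w\right) + 4 = \left(-4 + w^{2}\right) + 4 = w^{2}$)
$\sqrt{L{\left(184,\left(-55 + l{\left(7,5 \right)}\right) - 4 \right)} + S{\left(192,147 \right)}} = \sqrt{184^{2} + 192} = \sqrt{33856 + 192} = \sqrt{34048} = 16 \sqrt{133}$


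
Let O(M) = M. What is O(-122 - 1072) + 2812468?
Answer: 2811274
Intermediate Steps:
O(-122 - 1072) + 2812468 = (-122 - 1072) + 2812468 = -1194 + 2812468 = 2811274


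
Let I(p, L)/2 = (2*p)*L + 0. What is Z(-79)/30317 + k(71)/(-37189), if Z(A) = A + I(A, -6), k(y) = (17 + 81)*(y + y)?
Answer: -354318959/1127458913 ≈ -0.31426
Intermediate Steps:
k(y) = 196*y (k(y) = 98*(2*y) = 196*y)
I(p, L) = 4*L*p (I(p, L) = 2*((2*p)*L + 0) = 2*(2*L*p + 0) = 2*(2*L*p) = 4*L*p)
Z(A) = -23*A (Z(A) = A + 4*(-6)*A = A - 24*A = -23*A)
Z(-79)/30317 + k(71)/(-37189) = -23*(-79)/30317 + (196*71)/(-37189) = 1817*(1/30317) + 13916*(-1/37189) = 1817/30317 - 13916/37189 = -354318959/1127458913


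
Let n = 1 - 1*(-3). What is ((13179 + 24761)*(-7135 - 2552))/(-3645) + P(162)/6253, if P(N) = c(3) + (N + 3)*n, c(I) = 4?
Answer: 153208991308/1519479 ≈ 1.0083e+5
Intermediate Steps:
n = 4 (n = 1 + 3 = 4)
P(N) = 16 + 4*N (P(N) = 4 + (N + 3)*4 = 4 + (3 + N)*4 = 4 + (12 + 4*N) = 16 + 4*N)
((13179 + 24761)*(-7135 - 2552))/(-3645) + P(162)/6253 = ((13179 + 24761)*(-7135 - 2552))/(-3645) + (16 + 4*162)/6253 = (37940*(-9687))*(-1/3645) + (16 + 648)*(1/6253) = -367524780*(-1/3645) + 664*(1/6253) = 24501652/243 + 664/6253 = 153208991308/1519479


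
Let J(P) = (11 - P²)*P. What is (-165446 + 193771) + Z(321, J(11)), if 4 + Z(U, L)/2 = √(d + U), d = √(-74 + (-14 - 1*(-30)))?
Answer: 28317 + 2*√(321 + I*√58) ≈ 28353.0 + 0.42504*I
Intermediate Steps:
d = I*√58 (d = √(-74 + (-14 + 30)) = √(-74 + 16) = √(-58) = I*√58 ≈ 7.6158*I)
J(P) = P*(11 - P²)
Z(U, L) = -8 + 2*√(U + I*√58) (Z(U, L) = -8 + 2*√(I*√58 + U) = -8 + 2*√(U + I*√58))
(-165446 + 193771) + Z(321, J(11)) = (-165446 + 193771) + (-8 + 2*√(321 + I*√58)) = 28325 + (-8 + 2*√(321 + I*√58)) = 28317 + 2*√(321 + I*√58)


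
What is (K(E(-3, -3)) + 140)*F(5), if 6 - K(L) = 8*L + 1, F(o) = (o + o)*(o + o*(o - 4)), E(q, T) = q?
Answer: 16900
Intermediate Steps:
F(o) = 2*o*(o + o*(-4 + o)) (F(o) = (2*o)*(o + o*(-4 + o)) = 2*o*(o + o*(-4 + o)))
K(L) = 5 - 8*L (K(L) = 6 - (8*L + 1) = 6 - (1 + 8*L) = 6 + (-1 - 8*L) = 5 - 8*L)
(K(E(-3, -3)) + 140)*F(5) = ((5 - 8*(-3)) + 140)*(2*5²*(-3 + 5)) = ((5 + 24) + 140)*(2*25*2) = (29 + 140)*100 = 169*100 = 16900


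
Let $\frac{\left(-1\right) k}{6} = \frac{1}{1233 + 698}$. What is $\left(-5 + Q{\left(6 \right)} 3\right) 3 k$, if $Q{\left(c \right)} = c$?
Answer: $- \frac{234}{1931} \approx -0.12118$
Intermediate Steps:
$k = - \frac{6}{1931}$ ($k = - \frac{6}{1233 + 698} = - \frac{6}{1931} \approx -0.0031072$)
$\left(-5 + Q{\left(6 \right)} 3\right) 3 k = \left(-5 + 6 \cdot 3\right) 3 \left(- \frac{6}{1931}\right) = \left(-5 + 18\right) 3 \left(- \frac{6}{1931}\right) = 13 \cdot 3 \left(- \frac{6}{1931}\right) = 39 \left(- \frac{6}{1931}\right) = - \frac{234}{1931}$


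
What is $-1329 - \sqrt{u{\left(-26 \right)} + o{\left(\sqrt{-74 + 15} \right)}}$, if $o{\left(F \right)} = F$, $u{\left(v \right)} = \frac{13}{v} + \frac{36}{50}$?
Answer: $-1329 - \frac{\sqrt{22 + 100 i \sqrt{59}}}{10} \approx -1331.0 - 1.9319 i$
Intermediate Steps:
$u{\left(v \right)} = \frac{18}{25} + \frac{13}{v}$ ($u{\left(v \right)} = \frac{13}{v} + 36 \cdot \frac{1}{50} = \frac{13}{v} + \frac{18}{25} = \frac{18}{25} + \frac{13}{v}$)
$-1329 - \sqrt{u{\left(-26 \right)} + o{\left(\sqrt{-74 + 15} \right)}} = -1329 - \sqrt{\left(\frac{18}{25} + \frac{13}{-26}\right) + \sqrt{-74 + 15}} = -1329 - \sqrt{\left(\frac{18}{25} + 13 \left(- \frac{1}{26}\right)\right) + \sqrt{-59}} = -1329 - \sqrt{\left(\frac{18}{25} - \frac{1}{2}\right) + i \sqrt{59}} = -1329 - \sqrt{\frac{11}{50} + i \sqrt{59}}$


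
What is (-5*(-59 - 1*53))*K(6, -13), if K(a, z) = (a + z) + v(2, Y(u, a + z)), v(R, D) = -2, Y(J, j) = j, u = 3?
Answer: -5040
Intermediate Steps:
K(a, z) = -2 + a + z (K(a, z) = (a + z) - 2 = -2 + a + z)
(-5*(-59 - 1*53))*K(6, -13) = (-5*(-59 - 1*53))*(-2 + 6 - 13) = -5*(-59 - 53)*(-9) = -5*(-112)*(-9) = 560*(-9) = -5040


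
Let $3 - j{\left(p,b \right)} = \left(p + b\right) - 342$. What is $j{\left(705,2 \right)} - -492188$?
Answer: $491826$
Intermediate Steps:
$j{\left(p,b \right)} = 345 - b - p$ ($j{\left(p,b \right)} = 3 - \left(\left(p + b\right) - 342\right) = 3 - \left(\left(b + p\right) - 342\right) = 3 - \left(-342 + b + p\right) = 345 - b - p$)
$j{\left(705,2 \right)} - -492188 = \left(345 - 2 - 705\right) - -492188 = \left(345 - 2 - 705\right) + 492188 = -362 + 492188 = 491826$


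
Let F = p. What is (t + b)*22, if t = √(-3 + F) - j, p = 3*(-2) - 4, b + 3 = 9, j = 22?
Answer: -352 + 22*I*√13 ≈ -352.0 + 79.322*I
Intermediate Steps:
b = 6 (b = -3 + 9 = 6)
p = -10 (p = -6 - 4 = -10)
F = -10
t = -22 + I*√13 (t = √(-3 - 10) - 1*22 = √(-13) - 22 = I*√13 - 22 = -22 + I*√13 ≈ -22.0 + 3.6056*I)
(t + b)*22 = ((-22 + I*√13) + 6)*22 = (-16 + I*√13)*22 = -352 + 22*I*√13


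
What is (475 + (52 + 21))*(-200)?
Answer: -109600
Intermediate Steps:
(475 + (52 + 21))*(-200) = (475 + 73)*(-200) = 548*(-200) = -109600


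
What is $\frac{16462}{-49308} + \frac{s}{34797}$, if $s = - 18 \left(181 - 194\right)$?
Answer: $- \frac{13364051}{40851678} \approx -0.32714$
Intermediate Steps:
$s = 234$ ($s = \left(-18\right) \left(-13\right) = 234$)
$\frac{16462}{-49308} + \frac{s}{34797} = \frac{16462}{-49308} + \frac{234}{34797} = 16462 \left(- \frac{1}{49308}\right) + 234 \cdot \frac{1}{34797} = - \frac{8231}{24654} + \frac{78}{11599} = - \frac{13364051}{40851678}$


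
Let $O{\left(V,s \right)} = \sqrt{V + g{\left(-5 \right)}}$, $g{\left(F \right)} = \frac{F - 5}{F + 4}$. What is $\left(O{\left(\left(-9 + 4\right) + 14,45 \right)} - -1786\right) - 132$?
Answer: $1654 + \sqrt{19} \approx 1658.4$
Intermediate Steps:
$g{\left(F \right)} = \frac{-5 + F}{4 + F}$
$O{\left(V,s \right)} = \sqrt{10 + V}$ ($O{\left(V,s \right)} = \sqrt{V + \frac{-5 - 5}{4 - 5}} = \sqrt{V + \frac{1}{-1} \left(-10\right)} = \sqrt{V - -10} = \sqrt{V + 10} = \sqrt{10 + V}$)
$\left(O{\left(\left(-9 + 4\right) + 14,45 \right)} - -1786\right) - 132 = \left(\sqrt{10 + \left(\left(-9 + 4\right) + 14\right)} - -1786\right) - 132 = \left(\sqrt{10 + \left(-5 + 14\right)} + 1786\right) - 132 = \left(\sqrt{10 + 9} + 1786\right) - 132 = \left(\sqrt{19} + 1786\right) - 132 = \left(1786 + \sqrt{19}\right) - 132 = 1654 + \sqrt{19}$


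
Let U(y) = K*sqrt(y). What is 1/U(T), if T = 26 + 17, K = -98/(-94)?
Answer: 47*sqrt(43)/2107 ≈ 0.14627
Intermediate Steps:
K = 49/47 (K = -98*(-1/94) = 49/47 ≈ 1.0426)
T = 43
U(y) = 49*sqrt(y)/47
1/U(T) = 1/(49*sqrt(43)/47) = 47*sqrt(43)/2107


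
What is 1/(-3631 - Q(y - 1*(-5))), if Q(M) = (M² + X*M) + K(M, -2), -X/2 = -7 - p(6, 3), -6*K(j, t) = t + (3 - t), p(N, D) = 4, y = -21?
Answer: -2/7069 ≈ -0.00028293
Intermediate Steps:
K(j, t) = -½ (K(j, t) = -(t + (3 - t))/6 = -⅙*3 = -½)
X = 22 (X = -2*(-7 - 1*4) = -2*(-7 - 4) = -2*(-11) = 22)
Q(M) = -½ + M² + 22*M (Q(M) = (M² + 22*M) - ½ = -½ + M² + 22*M)
1/(-3631 - Q(y - 1*(-5))) = 1/(-3631 - (-½ + (-21 - 1*(-5))² + 22*(-21 - 1*(-5)))) = 1/(-3631 - (-½ + (-21 + 5)² + 22*(-21 + 5))) = 1/(-3631 - (-½ + (-16)² + 22*(-16))) = 1/(-3631 - (-½ + 256 - 352)) = 1/(-3631 - 1*(-193/2)) = 1/(-3631 + 193/2) = 1/(-7069/2) = -2/7069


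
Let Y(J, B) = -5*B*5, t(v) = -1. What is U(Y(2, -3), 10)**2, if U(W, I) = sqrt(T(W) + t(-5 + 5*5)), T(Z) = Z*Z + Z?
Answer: 5699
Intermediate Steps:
T(Z) = Z + Z**2 (T(Z) = Z**2 + Z = Z + Z**2)
Y(J, B) = -25*B
U(W, I) = sqrt(-1 + W*(1 + W)) (U(W, I) = sqrt(W*(1 + W) - 1) = sqrt(-1 + W*(1 + W)))
U(Y(2, -3), 10)**2 = (sqrt(-1 + (-25*(-3))*(1 - 25*(-3))))**2 = (sqrt(-1 + 75*(1 + 75)))**2 = (sqrt(-1 + 75*76))**2 = (sqrt(-1 + 5700))**2 = (sqrt(5699))**2 = 5699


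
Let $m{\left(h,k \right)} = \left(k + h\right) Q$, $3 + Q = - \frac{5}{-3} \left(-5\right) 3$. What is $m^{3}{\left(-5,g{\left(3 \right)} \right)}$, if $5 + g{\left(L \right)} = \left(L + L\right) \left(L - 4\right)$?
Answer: $89915392$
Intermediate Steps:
$Q = -28$ ($Q = -3 + - \frac{5}{-3} \left(-5\right) 3 = -3 + \left(-5\right) \left(- \frac{1}{3}\right) \left(-5\right) 3 = -3 + \frac{5}{3} \left(-5\right) 3 = -3 - 25 = -28$)
$g{\left(L \right)} = -5 + 2 L \left(-4 + L\right)$ ($g{\left(L \right)} = -5 + \left(L + L\right) \left(L - 4\right) = -5 + 2 L \left(-4 + L\right)$)
$m{\left(h,k \right)} = - 28 h - 28 k$ ($m{\left(h,k \right)} = \left(k + h\right) \left(-28\right) = \left(h + k\right) \left(-28\right) = - 28 h - 28 k$)
$m^{3}{\left(-5,g{\left(3 \right)} \right)} = \left(\left(-28\right) \left(-5\right) - 28 \left(-5 - 24 + 2 \cdot 3^{2}\right)\right)^{3} = \left(140 - 28 \left(-5 - 24 + 2 \cdot 9\right)\right)^{3} = \left(140 - 28 \left(-5 - 24 + 18\right)\right)^{3} = \left(140 - -308\right)^{3} = \left(140 + 308\right)^{3} = 448^{3} = 89915392$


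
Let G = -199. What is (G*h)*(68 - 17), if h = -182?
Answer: 1847118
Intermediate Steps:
(G*h)*(68 - 17) = (-199*(-182))*(68 - 17) = 36218*51 = 1847118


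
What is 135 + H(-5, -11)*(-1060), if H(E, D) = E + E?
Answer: 10735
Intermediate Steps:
H(E, D) = 2*E
135 + H(-5, -11)*(-1060) = 135 + (2*(-5))*(-1060) = 135 - 10*(-1060) = 135 + 10600 = 10735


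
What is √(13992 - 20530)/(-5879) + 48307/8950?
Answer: 48307/8950 - I*√6538/5879 ≈ 5.3974 - 0.013754*I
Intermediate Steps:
√(13992 - 20530)/(-5879) + 48307/8950 = √(-6538)*(-1/5879) + 48307*(1/8950) = (I*√6538)*(-1/5879) + 48307/8950 = -I*√6538/5879 + 48307/8950 = 48307/8950 - I*√6538/5879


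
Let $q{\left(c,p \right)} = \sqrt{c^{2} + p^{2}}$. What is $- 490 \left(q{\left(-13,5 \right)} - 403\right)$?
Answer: $197470 - 490 \sqrt{194} \approx 1.9065 \cdot 10^{5}$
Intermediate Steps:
$- 490 \left(q{\left(-13,5 \right)} - 403\right) = - 490 \left(\sqrt{\left(-13\right)^{2} + 5^{2}} - 403\right) = - 490 \left(\sqrt{169 + 25} - 403\right) = - 490 \left(\sqrt{194} - 403\right) = - 490 \left(-403 + \sqrt{194}\right) = 197470 - 490 \sqrt{194}$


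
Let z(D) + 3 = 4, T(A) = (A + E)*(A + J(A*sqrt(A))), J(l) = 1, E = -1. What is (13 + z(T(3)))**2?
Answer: 196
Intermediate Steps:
T(A) = (1 + A)*(-1 + A) (T(A) = (A - 1)*(A + 1) = (-1 + A)*(1 + A) = (1 + A)*(-1 + A))
z(D) = 1 (z(D) = -3 + 4 = 1)
(13 + z(T(3)))**2 = (13 + 1)**2 = 14**2 = 196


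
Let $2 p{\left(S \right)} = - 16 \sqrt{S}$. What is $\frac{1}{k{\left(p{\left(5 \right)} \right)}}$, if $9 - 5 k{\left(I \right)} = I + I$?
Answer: $- \frac{45}{1199} + \frac{80 \sqrt{5}}{1199} \approx 0.11166$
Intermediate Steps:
$p{\left(S \right)} = - 8 \sqrt{S}$ ($p{\left(S \right)} = \frac{\left(-16\right) \sqrt{S}}{2} = - 8 \sqrt{S}$)
$k{\left(I \right)} = \frac{9}{5} - \frac{2 I}{5}$ ($k{\left(I \right)} = \frac{9}{5} - \frac{I + I}{5} = \frac{9}{5} - \frac{2 I}{5}$)
$\frac{1}{k{\left(p{\left(5 \right)} \right)}} = \frac{1}{\frac{9}{5} - \frac{2 \left(- 8 \sqrt{5}\right)}{5}} = \frac{1}{\frac{9}{5} + \frac{16 \sqrt{5}}{5}}$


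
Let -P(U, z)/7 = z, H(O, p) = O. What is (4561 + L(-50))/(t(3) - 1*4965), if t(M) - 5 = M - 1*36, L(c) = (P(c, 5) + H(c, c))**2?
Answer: -11786/4993 ≈ -2.3605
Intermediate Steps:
P(U, z) = -7*z
L(c) = (-35 + c)**2 (L(c) = (-7*5 + c)**2 = (-35 + c)**2)
t(M) = -31 + M (t(M) = 5 + (M - 1*36) = 5 + (M - 36) = 5 + (-36 + M) = -31 + M)
(4561 + L(-50))/(t(3) - 1*4965) = (4561 + (-35 - 50)**2)/((-31 + 3) - 1*4965) = (4561 + (-85)**2)/(-28 - 4965) = (4561 + 7225)/(-4993) = 11786*(-1/4993) = -11786/4993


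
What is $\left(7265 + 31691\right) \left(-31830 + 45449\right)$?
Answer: $530541764$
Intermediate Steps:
$\left(7265 + 31691\right) \left(-31830 + 45449\right) = 38956 \cdot 13619 = 530541764$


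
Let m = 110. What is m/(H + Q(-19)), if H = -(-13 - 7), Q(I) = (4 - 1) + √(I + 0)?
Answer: 1265/274 - 55*I*√19/274 ≈ 4.6168 - 0.87496*I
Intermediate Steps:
Q(I) = 3 + √I
H = 20 (H = -1*(-20) = 20)
m/(H + Q(-19)) = 110/(20 + (3 + √(-19))) = 110/(20 + (3 + I*√19)) = 110/(23 + I*√19)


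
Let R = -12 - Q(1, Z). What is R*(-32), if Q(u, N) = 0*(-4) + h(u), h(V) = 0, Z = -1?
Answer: 384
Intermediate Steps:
Q(u, N) = 0 (Q(u, N) = 0*(-4) + 0 = 0 + 0 = 0)
R = -12 (R = -12 - 1*0 = -12 + 0 = -12)
R*(-32) = -12*(-32) = 384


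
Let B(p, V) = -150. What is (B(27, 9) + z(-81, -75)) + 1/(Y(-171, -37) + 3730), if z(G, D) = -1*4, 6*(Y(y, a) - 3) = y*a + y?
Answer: -732885/4759 ≈ -154.00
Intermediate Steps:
Y(y, a) = 3 + y/6 + a*y/6 (Y(y, a) = 3 + (y*a + y)/6 = 3 + (a*y + y)/6 = 3 + (y + a*y)/6 = 3 + (y/6 + a*y/6) = 3 + y/6 + a*y/6)
z(G, D) = -4
(B(27, 9) + z(-81, -75)) + 1/(Y(-171, -37) + 3730) = (-150 - 4) + 1/((3 + (⅙)*(-171) + (⅙)*(-37)*(-171)) + 3730) = -154 + 1/((3 - 57/2 + 2109/2) + 3730) = -154 + 1/(1029 + 3730) = -154 + 1/4759 = -732885/4759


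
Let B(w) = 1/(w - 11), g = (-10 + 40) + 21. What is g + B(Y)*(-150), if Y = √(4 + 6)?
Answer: 2437/37 + 50*√10/37 ≈ 70.138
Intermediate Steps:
g = 51 (g = 30 + 21 = 51)
Y = √10 ≈ 3.1623
B(w) = 1/(-11 + w)
g + B(Y)*(-150) = 51 - 150/(-11 + √10)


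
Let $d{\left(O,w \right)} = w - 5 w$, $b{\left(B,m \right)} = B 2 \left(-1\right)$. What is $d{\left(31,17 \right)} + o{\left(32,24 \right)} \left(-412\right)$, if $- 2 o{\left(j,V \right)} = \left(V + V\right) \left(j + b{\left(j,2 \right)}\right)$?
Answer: $-316484$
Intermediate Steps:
$b{\left(B,m \right)} = - 2 B$ ($b{\left(B,m \right)} = 2 B \left(-1\right) = - 2 B$)
$o{\left(j,V \right)} = V j$ ($o{\left(j,V \right)} = - \frac{\left(V + V\right) \left(j - 2 j\right)}{2} = - \frac{2 V \left(- j\right)}{2} = - \frac{\left(-2\right) V j}{2} = V j$)
$d{\left(O,w \right)} = - 4 w$
$d{\left(31,17 \right)} + o{\left(32,24 \right)} \left(-412\right) = \left(-4\right) 17 + 24 \cdot 32 \left(-412\right) = -68 + 768 \left(-412\right) = -68 - 316416 = -316484$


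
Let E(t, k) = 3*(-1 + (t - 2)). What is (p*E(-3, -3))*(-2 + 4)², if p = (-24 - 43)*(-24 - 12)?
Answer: -173664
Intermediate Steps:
E(t, k) = -9 + 3*t (E(t, k) = 3*(-1 + (-2 + t)) = 3*(-3 + t) = -9 + 3*t)
p = 2412 (p = -67*(-36) = 2412)
(p*E(-3, -3))*(-2 + 4)² = (2412*(-9 + 3*(-3)))*(-2 + 4)² = (2412*(-9 - 9))*2² = (2412*(-18))*4 = -43416*4 = -173664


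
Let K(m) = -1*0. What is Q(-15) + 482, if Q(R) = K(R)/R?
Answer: 482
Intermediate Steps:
K(m) = 0
Q(R) = 0 (Q(R) = 0/R = 0)
Q(-15) + 482 = 0 + 482 = 482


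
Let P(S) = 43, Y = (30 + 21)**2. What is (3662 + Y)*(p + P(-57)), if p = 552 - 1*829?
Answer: -1465542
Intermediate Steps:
Y = 2601 (Y = 51**2 = 2601)
p = -277 (p = 552 - 829 = -277)
(3662 + Y)*(p + P(-57)) = (3662 + 2601)*(-277 + 43) = 6263*(-234) = -1465542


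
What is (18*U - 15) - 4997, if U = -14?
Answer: -5264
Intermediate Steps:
(18*U - 15) - 4997 = (18*(-14) - 15) - 4997 = (-252 - 15) - 4997 = -267 - 4997 = -5264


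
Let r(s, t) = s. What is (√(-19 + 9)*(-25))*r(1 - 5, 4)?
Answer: 100*I*√10 ≈ 316.23*I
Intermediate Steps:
(√(-19 + 9)*(-25))*r(1 - 5, 4) = (√(-19 + 9)*(-25))*(1 - 5) = (√(-10)*(-25))*(-4) = ((I*√10)*(-25))*(-4) = -25*I*√10*(-4) = 100*I*√10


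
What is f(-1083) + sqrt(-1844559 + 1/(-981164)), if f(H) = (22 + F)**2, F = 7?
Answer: 841 + I*sqrt(443931303367888007)/490582 ≈ 841.0 + 1358.1*I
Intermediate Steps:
f(H) = 841 (f(H) = (22 + 7)**2 = 29**2 = 841)
f(-1083) + sqrt(-1844559 + 1/(-981164)) = 841 + sqrt(-1844559 + 1/(-981164)) = 841 + sqrt(-1844559 - 1/981164) = 841 + sqrt(-1809814886677/981164) = 841 + I*sqrt(443931303367888007)/490582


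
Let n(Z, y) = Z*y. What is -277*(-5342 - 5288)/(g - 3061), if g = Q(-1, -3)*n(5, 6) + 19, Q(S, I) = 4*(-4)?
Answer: -1472255/1761 ≈ -836.03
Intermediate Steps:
Q(S, I) = -16
g = -461 (g = -80*6 + 19 = -16*30 + 19 = -480 + 19 = -461)
-277*(-5342 - 5288)/(g - 3061) = -277*(-5342 - 5288)/(-461 - 3061) = -(-2944510)/(-3522) = -(-2944510)*(-1)/3522 = -277*5315/1761 = -1472255/1761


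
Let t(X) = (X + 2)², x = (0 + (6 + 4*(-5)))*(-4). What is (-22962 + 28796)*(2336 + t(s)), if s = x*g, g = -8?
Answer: 1174104168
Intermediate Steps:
x = 56 (x = (0 + (6 - 20))*(-4) = (0 - 14)*(-4) = -14*(-4) = 56)
s = -448 (s = 56*(-8) = -448)
t(X) = (2 + X)²
(-22962 + 28796)*(2336 + t(s)) = (-22962 + 28796)*(2336 + (2 - 448)²) = 5834*(2336 + (-446)²) = 5834*(2336 + 198916) = 5834*201252 = 1174104168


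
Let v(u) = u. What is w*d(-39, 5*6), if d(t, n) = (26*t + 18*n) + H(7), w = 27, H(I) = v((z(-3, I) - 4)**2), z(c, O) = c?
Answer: -11475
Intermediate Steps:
H(I) = 49 (H(I) = (-3 - 4)**2 = (-7)**2 = 49)
d(t, n) = 49 + 18*n + 26*t (d(t, n) = (26*t + 18*n) + 49 = (18*n + 26*t) + 49 = 49 + 18*n + 26*t)
w*d(-39, 5*6) = 27*(49 + 18*(5*6) + 26*(-39)) = 27*(49 + 18*30 - 1014) = 27*(49 + 540 - 1014) = 27*(-425) = -11475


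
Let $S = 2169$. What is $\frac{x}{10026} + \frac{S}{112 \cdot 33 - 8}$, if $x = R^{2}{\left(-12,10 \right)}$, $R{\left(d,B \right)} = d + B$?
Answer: $\frac{10880573}{18487944} \approx 0.58852$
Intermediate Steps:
$R{\left(d,B \right)} = B + d$
$x = 4$ ($x = \left(10 - 12\right)^{2} = \left(-2\right)^{2} = 4$)
$\frac{x}{10026} + \frac{S}{112 \cdot 33 - 8} = \frac{4}{10026} + \frac{2169}{112 \cdot 33 - 8} = 4 \cdot \frac{1}{10026} + \frac{2169}{3696 - 8} = \frac{2}{5013} + \frac{2169}{3688} = \frac{10880573}{18487944}$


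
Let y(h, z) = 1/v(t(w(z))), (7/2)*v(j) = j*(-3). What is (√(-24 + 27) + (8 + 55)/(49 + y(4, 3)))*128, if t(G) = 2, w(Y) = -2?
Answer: 13824/83 + 128*√3 ≈ 388.26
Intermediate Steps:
v(j) = -6*j/7 (v(j) = 2*(j*(-3))/7 = 2*(-3*j)/7 = -6*j/7)
y(h, z) = -7/12 (y(h, z) = 1/(-6/7*2) = 1/(-12/7) = -7/12)
(√(-24 + 27) + (8 + 55)/(49 + y(4, 3)))*128 = (√(-24 + 27) + (8 + 55)/(49 - 7/12))*128 = (√3 + 63/(581/12))*128 = (√3 + 63*(12/581))*128 = (√3 + 108/83)*128 = (108/83 + √3)*128 = 13824/83 + 128*√3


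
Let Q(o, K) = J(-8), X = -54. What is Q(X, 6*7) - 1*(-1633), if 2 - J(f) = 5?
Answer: 1630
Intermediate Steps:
J(f) = -3 (J(f) = 2 - 1*5 = 2 - 5 = -3)
Q(o, K) = -3
Q(X, 6*7) - 1*(-1633) = -3 - 1*(-1633) = -3 + 1633 = 1630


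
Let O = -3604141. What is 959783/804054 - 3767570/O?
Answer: 6488522990183/2897923987614 ≈ 2.2390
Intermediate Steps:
959783/804054 - 3767570/O = 959783/804054 - 3767570/(-3604141) = 959783*(1/804054) - 3767570*(-1/3604141) = 959783/804054 + 3767570/3604141 = 6488522990183/2897923987614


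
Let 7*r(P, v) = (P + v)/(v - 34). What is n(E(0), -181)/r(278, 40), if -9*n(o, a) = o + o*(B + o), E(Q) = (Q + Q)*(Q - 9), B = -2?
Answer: 0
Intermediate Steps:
E(Q) = 2*Q*(-9 + Q) (E(Q) = (2*Q)*(-9 + Q) = 2*Q*(-9 + Q))
r(P, v) = (P + v)/(7*(-34 + v)) (r(P, v) = ((P + v)/(v - 34))/7 = ((P + v)/(-34 + v))/7 = (P + v)/(7*(-34 + v)))
n(o, a) = -o/9 - o*(-2 + o)/9 (n(o, a) = -(o + o*(-2 + o))/9 = -o/9 - o*(-2 + o)/9)
n(E(0), -181)/r(278, 40) = ((2*0*(-9 + 0))*(1 - 2*0*(-9 + 0))/9)/(((278 + 40)/(7*(-34 + 40)))) = ((2*0*(-9))*(1 - 2*0*(-9))/9)/(((1/7)*318/6)) = ((1/9)*0*(1 - 1*0))/(((1/7)*(1/6)*318)) = ((1/9)*0*(1 + 0))/(53/7) = ((1/9)*0*1)*(7/53) = 0*(7/53) = 0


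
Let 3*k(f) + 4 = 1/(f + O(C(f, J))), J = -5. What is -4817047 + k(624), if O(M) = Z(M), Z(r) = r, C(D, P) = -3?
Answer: -8974161044/1863 ≈ -4.8170e+6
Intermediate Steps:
O(M) = M
k(f) = -4/3 + 1/(3*(-3 + f)) (k(f) = -4/3 + 1/(3*(f - 3)) = -4/3 + 1/(3*(-3 + f)))
-4817047 + k(624) = -4817047 + (13 - 4*624)/(3*(-3 + 624)) = -4817047 + (⅓)*(13 - 2496)/621 = -4817047 + (⅓)*(1/621)*(-2483) = -4817047 - 2483/1863 = -8974161044/1863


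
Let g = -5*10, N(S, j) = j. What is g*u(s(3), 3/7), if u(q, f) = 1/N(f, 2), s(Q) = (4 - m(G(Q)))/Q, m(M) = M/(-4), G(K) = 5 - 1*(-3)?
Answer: -25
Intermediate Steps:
G(K) = 8 (G(K) = 5 + 3 = 8)
m(M) = -M/4 (m(M) = M*(-¼) = -M/4)
s(Q) = 6/Q (s(Q) = (4 - (-1)*8/4)/Q = (4 - 1*(-2))/Q = (4 + 2)/Q = 6/Q)
g = -50
u(q, f) = ½ (u(q, f) = 1/2 = ½)
g*u(s(3), 3/7) = -50*½ = -25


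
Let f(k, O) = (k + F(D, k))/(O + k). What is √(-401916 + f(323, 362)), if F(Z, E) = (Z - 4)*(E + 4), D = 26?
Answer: I*√188583885955/685 ≈ 633.96*I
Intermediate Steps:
F(Z, E) = (-4 + Z)*(4 + E)
f(k, O) = (88 + 23*k)/(O + k) (f(k, O) = (k + (-16 - 4*k + 4*26 + k*26))/(O + k) = (k + (-16 - 4*k + 104 + 26*k))/(O + k) = (k + (88 + 22*k))/(O + k) = (88 + 23*k)/(O + k))
√(-401916 + f(323, 362)) = √(-401916 + (88 + 23*323)/(362 + 323)) = √(-401916 + (88 + 7429)/685) = √(-401916 + (1/685)*7517) = √(-401916 + 7517/685) = √(-275304943/685) = I*√188583885955/685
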